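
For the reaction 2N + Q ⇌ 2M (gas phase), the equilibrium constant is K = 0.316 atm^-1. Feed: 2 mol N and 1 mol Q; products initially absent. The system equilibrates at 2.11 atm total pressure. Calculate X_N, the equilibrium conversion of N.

X = 0.294

Basis: 2 mol N initially; let X = conversion of N. Extent ξ = X.
At extent ξ: n_N = 2 − 2X; n_Q = 1 − X; n_M = 2X.
Summing: n_T = 3 − X.
With p_i = (n_i/n_T)P, K = p_M^2 / (p_N^2 p_Q).
This yields a degree-3 equation in X; solving on (0,1), X = 0.294.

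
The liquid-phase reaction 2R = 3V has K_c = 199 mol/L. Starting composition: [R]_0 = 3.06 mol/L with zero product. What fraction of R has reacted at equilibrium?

X = 0.828

Let X = conversion of R; extent ξ = 3.06X/2 mol/L.
Concentrations: [R] = 3.06 − 3.06X; [V] = 4.59X.
K_c = [V]^3 / ([R]^2).
Setting equal to 199 and solving for X on (0,1) gives X = 0.828.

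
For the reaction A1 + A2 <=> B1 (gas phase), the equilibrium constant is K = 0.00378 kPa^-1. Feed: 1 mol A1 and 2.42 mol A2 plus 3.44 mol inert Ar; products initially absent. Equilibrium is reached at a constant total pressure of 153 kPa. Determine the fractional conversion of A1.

X = 0.163

Take 1 mol A1 as basis and let X be its fractional conversion, so ξ = X.
Mole table: n_A1 = 1 − X; n_A2 = 2.42 − X; n_B1 = X; n_I = 3.44 (inert).
Total moles n_T = 6.86 − X.
Mole fractions y_i = n_i/n_T; K = p_B1 / (p_A1 p_A2) with p_i = y_i·P.
Setting this equal to 0.00378 kPa^-1 and taking the physical root (0 < X < 1) gives X = 0.163.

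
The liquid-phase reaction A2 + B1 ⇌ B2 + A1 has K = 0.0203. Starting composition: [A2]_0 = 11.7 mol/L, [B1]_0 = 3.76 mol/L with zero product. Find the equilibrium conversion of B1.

X = 0.215

Let X = conversion of B1; extent ξ = 3.76·X mol/L.
Concentrations: [A2] = 11.7 − 3.76X; [B1] = 3.76 − 3.76X; [B2] = 3.76X; [A1] = 3.76X.
K = [B2] [A1] / ([A2] [B1]).
Equating to 0.0203: the physical root is X = 0.215.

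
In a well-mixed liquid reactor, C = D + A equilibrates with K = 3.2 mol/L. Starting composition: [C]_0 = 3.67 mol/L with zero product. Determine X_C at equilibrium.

X = 0.595

Let X = conversion of C; extent ξ = 3.67·X mol/L.
Concentrations: [C] = 3.67 − 3.67X; [D] = 3.67X; [A] = 3.67X.
K = [D] [A] / ([C]).
Setting equal to 3.2 and solving for X on (0,1) gives X = 0.595.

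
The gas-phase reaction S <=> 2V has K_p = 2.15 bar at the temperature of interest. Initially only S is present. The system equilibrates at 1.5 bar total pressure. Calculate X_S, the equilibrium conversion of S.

Take 1 mol S as basis and let X be its fractional conversion, so ξ = X.
Moles: n_S = 1 − X; n_V = 2X.
Total moles n_T = 1 + X.
y_i = n_i/n_T, p_i = y_i·P. K_p = p_V^2 / (p_S).
Setting this equal to 2.15 bar and taking the physical root (0 < X < 1) gives X = 0.514.

X = 0.514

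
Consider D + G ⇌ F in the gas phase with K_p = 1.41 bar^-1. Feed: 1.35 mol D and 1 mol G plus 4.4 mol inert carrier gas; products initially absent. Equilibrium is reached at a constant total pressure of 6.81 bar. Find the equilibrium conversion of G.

X = 0.553

Let X = conversion of G (basis 1 mol G); extent of reaction ξ = X.
At extent ξ: n_D = 1.35 − X; n_G = 1 − X; n_F = X; n_I = 4.4 (inert).
Total moles n_T = 6.75 − X.
y_i = n_i/n_T, p_i = y_i·P. K_p = p_F / (p_D p_G).
This yields a degree-2 equation in X; solving on (0,1), X = 0.553.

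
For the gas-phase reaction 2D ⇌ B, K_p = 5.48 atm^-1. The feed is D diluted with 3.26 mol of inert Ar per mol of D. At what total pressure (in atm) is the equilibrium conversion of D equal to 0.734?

Basis: 1 mol D initially; let X = conversion of D. Extent ξ = 0.5X.
Mole table: n_D = 1 − X; n_B = 0.5X; n_I = 3.26 (inert).
n_T = Σnᵢ = 4.26 − 0.5X.
K_p = p_B / (p_D^2) with p_i = (n_i/n_T)·P.
At X = 0.734: the mole-fraction product g(X) = Π y_i^ν_i = 20.19. Since K_p = g(X)·P^{-1}, P = (g/K_p)^(1/1) = (20.19/5.48)^(1/1) = 3.68 atm.

P = 3.68 atm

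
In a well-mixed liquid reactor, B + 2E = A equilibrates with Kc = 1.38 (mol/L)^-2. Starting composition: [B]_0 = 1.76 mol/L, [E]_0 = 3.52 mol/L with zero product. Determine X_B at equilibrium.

Let X = conversion of B; extent ξ = 1.76·X mol/L.
Concentrations: [B] = 1.76 − 1.76X; [E] = 3.52 − 3.52X; [A] = 1.76X.
Kc = [A] / ([B] [E]^2).
Equating to 1.38 (mol/L)^-2: the physical root is X = 0.662.

X = 0.662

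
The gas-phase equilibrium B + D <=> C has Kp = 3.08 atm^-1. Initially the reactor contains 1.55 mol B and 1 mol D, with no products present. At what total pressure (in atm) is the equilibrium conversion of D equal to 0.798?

Basis: 1 mol D initially; let X = conversion of D. Extent ξ = X.
Moles: n_B = 1.55 − X; n_D = 1 − X; n_C = X.
n_T = Σnᵢ = 2.55 − X.
Kp = p_C / (p_B p_D) with p_i = (n_i/n_T)·P.
At X = 0.798: the mole-fraction product g(X) = Π y_i^ν_i = 9.204. Since Kp = g(X)·P^{-1}, P = (g/Kp)^(1/1) = (9.204/3.08)^(1/1) = 2.99 atm.

P = 2.99 atm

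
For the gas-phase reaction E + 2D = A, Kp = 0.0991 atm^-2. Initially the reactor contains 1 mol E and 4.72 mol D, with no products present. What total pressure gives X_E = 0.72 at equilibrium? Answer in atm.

P = 6.65 atm

Basis: 1 mol E initially; let X = conversion of E. Extent ξ = X.
Mole table: n_E = 1 − X; n_D = 4.72 − 2X; n_A = X.
Summing: n_T = 5.72 − 2X.
Kp = p_A / (p_E p_D^2) with p_i = (n_i/n_T)·P.
At X = 0.72: the mole-fraction product g(X) = Π y_i^ν_i = 4.378. Since Kp = g(X)·P^{-2}, P = (g/Kp)^(1/2) = (4.378/0.0991)^(1/2) = 6.65 atm.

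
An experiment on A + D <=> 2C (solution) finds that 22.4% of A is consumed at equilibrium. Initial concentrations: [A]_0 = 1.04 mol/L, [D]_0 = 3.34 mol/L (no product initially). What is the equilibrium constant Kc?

Kc = 0.0866

Let X = conversion of A.
Concentrations: [A] = 1.04 − 1.04X; [D] = 3.34 − 1.04X; [C] = 2.08X.
At X = 0.224: [A] = 0.807, [D] = 3.11, [C] = 0.466.
Kc = [C]^2 / ([A] [D]) = 0.0866.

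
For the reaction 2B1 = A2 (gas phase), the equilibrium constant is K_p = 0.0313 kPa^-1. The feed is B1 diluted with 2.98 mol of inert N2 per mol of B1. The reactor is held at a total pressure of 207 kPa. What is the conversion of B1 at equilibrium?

Let X = conversion of B1 (basis 1 mol B1); extent of reaction ξ = 0.5X.
Moles: n_B1 = 1 − X; n_A2 = 0.5X; n_I = 2.98 (inert).
Total moles n_T = 3.98 − 0.5X.
y_i = n_i/n_T, p_i = y_i·P. K_p = p_A2 / (p_B1^2).
Substituting and setting equal to 0.0313 kPa^-1 gives a polynomial in X; the root in (0,1) is X = 0.590.

X = 0.590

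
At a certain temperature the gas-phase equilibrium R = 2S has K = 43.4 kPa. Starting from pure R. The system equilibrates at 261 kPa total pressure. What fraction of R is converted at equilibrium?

X = 0.200

Basis: 1 mol R initially; let X = conversion of R. Extent ξ = X.
Species balance: n_R = 1 − X; n_S = 2X.
n_T = Σnᵢ = 1 + X.
With p_i = (n_i/n_T)P, K = p_S^2 / (p_R).
Setting this equal to 43.4 kPa and taking the physical root (0 < X < 1) gives X = 0.200.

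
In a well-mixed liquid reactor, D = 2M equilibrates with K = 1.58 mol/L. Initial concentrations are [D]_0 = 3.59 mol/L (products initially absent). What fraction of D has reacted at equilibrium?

X = 0.281

Let X = conversion of D; extent ξ = 3.59·X mol/L.
Concentrations: [D] = 3.59 − 3.59X; [M] = 7.18X.
K = [M]^2 / ([D]).
This equals 1.58 at X = 0.281 (the root in 0 < X < 1).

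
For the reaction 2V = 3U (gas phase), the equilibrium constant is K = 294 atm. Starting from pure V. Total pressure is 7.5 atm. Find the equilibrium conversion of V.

Basis: 1 mol V initially; let X = conversion of V. Extent ξ = 0.5X.
Moles: n_V = 1 − X; n_U = 1.5X.
Summing: n_T = 1 + 0.5X.
Mole fractions y_i = n_i/n_T; K = p_U^3 / (p_V^2) with p_i = y_i·P.
Equating to 294 atm and solving on 0 < X < 1: X = 0.817.

X = 0.817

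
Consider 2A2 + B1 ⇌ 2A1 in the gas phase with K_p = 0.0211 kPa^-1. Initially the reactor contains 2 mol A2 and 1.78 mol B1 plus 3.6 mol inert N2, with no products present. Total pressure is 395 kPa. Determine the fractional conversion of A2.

Take 2 mol A2 as basis and let X be its fractional conversion, so ξ = X.
Species balance: n_A2 = 2 − 2X; n_B1 = 1.78 − X; n_A1 = 2X; n_I = 3.6 (inert).
Summing: n_T = 7.38 − X.
Mole fractions y_i = n_i/n_T; K_p = p_A1^2 / (p_A2^2 p_B1) with p_i = y_i·P.
Equating to 0.0211 kPa^-1 and solving on 0 < X < 1: X = 0.551.

X = 0.551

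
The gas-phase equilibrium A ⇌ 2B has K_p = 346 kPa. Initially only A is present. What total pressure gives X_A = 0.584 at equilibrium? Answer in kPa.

P = 167 kPa

Let X = conversion of A (basis 1 mol A); extent of reaction ξ = X.
Species balance: n_A = 1 − X; n_B = 2X.
Total moles n_T = 1 + X.
K_p = p_B^2 / (p_A) with p_i = (n_i/n_T)·P.
At X = 0.584: the mole-fraction product g(X) = Π y_i^ν_i = 2.07. Since K_p = g(X)·P^{1}, P = (K_p/g)^(1/1) = (346/2.07)^(1/1) = 167 kPa.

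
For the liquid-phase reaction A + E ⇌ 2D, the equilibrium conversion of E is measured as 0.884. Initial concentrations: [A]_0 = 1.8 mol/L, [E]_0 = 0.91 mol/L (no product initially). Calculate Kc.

Let X = conversion of E.
Concentrations: [A] = 1.8 − 0.91X; [E] = 0.91 − 0.91X; [D] = 1.82X.
At X = 0.884: [A] = 0.996, [E] = 0.106, [D] = 1.61.
Kc = [D]^2 / ([A] [E]) = 24.6.

Kc = 24.6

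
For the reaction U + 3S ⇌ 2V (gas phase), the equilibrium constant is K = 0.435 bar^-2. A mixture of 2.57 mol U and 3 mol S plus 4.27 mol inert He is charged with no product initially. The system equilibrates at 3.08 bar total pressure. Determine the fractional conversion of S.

Take 3 mol S as basis and let X be its fractional conversion, so ξ = X.
Moles: n_U = 2.57 − X; n_S = 3 − 3X; n_V = 2X; n_I = 4.27 (inert).
n_T = Σnᵢ = 9.84 − 2X.
With p_i = (n_i/n_T)P, K = p_V^2 / (p_U p_S^3).
Setting this equal to 0.435 bar^-2 and taking the physical root (0 < X < 1) gives X = 0.400.

X = 0.400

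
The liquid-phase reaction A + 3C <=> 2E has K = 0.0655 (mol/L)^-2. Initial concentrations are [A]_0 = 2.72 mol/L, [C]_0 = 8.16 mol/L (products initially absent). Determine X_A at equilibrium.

Let X = conversion of A; extent ξ = 2.72·X mol/L.
Concentrations: [A] = 2.72 − 2.72X; [C] = 8.16 − 8.16X; [E] = 5.44X.
K = [E]^2 / ([A] [C]^3).
Setting equal to 0.0655 and solving for X on (0,1) gives X = 0.483.

X = 0.483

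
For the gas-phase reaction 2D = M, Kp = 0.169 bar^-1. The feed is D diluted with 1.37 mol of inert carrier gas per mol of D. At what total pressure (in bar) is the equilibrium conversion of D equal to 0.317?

P = 4.45 bar

Let X = conversion of D (basis 1 mol D); extent of reaction ξ = 0.5X.
Moles: n_D = 1 − X; n_M = 0.5X; n_I = 1.37 (inert).
Summing: n_T = 2.37 − 0.5X.
Kp = p_M / (p_D^2) with p_i = (n_i/n_T)·P.
At X = 0.317: the mole-fraction product g(X) = Π y_i^ν_i = 0.7514. Since Kp = g(X)·P^{-1}, P = (g/Kp)^(1/1) = (0.7514/0.169)^(1/1) = 4.45 bar.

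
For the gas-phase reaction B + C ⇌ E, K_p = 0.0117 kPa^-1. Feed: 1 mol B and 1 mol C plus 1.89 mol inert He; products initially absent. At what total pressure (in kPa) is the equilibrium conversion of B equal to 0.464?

Let X = conversion of B (basis 1 mol B); extent of reaction ξ = X.
Moles: n_B = 1 − X; n_C = 1 − X; n_E = X; n_I = 1.89 (inert).
Summing: n_T = 3.89 − X.
K_p = p_E / (p_B p_C) with p_i = (n_i/n_T)·P.
At X = 0.464: the mole-fraction product g(X) = Π y_i^ν_i = 5.533. Since K_p = g(X)·P^{-1}, P = (g/K_p)^(1/1) = (5.533/0.0117)^(1/1) = 473 kPa.

P = 473 kPa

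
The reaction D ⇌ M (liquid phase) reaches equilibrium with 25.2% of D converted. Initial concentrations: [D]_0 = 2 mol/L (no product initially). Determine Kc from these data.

Kc = 0.337

Let X = conversion of D.
Concentrations: [D] = 2 − 2X; [M] = 2X.
At X = 0.252: [D] = 1.5, [M] = 0.504.
Kc = [M] / ([D]) = 0.337.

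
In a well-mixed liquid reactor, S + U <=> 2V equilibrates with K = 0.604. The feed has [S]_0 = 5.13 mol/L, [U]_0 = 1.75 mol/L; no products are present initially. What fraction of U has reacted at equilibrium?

X = 0.453

Let X = conversion of U; extent ξ = 1.75·X mol/L.
Concentrations: [S] = 5.13 − 1.75X; [U] = 1.75 − 1.75X; [V] = 3.5X.
K = [V]^2 / ([S] [U]).
This equals 0.604 at X = 0.453 (the root in 0 < X < 1).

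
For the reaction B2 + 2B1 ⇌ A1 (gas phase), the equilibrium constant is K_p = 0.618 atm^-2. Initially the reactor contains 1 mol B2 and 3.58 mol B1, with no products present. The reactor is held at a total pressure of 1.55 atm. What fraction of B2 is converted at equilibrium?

X = 0.441

Take 1 mol B2 as basis and let X be its fractional conversion, so ξ = X.
Moles: n_B2 = 1 − X; n_B1 = 3.58 − 2X; n_A1 = X.
Summing: n_T = 4.58 − 2X.
y_i = n_i/n_T, p_i = y_i·P. K_p = p_A1 / (p_B2 p_B1^2).
Setting this equal to 0.618 atm^-2 and taking the physical root (0 < X < 1) gives X = 0.441.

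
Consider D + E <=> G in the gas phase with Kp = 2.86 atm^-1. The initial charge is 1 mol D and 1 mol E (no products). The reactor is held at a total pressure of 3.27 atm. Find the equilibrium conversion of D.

Basis: 1 mol D initially; let X = conversion of D. Extent ξ = X.
Species balance: n_D = 1 − X; n_E = 1 − X; n_G = X.
Total moles n_T = 2 − X.
Mole fractions y_i = n_i/n_T; Kp = p_G / (p_D p_E) with p_i = y_i·P.
This yields a degree-2 equation in X; solving on (0,1), X = 0.689.

X = 0.689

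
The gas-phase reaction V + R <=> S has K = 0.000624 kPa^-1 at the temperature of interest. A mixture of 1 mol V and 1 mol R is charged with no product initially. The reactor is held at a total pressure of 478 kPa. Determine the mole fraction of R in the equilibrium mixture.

y_R = 0.467

Basis: 1 mol V initially; let X = conversion of V. Extent ξ = X.
Species balance: n_V = 1 − X; n_R = 1 − X; n_S = X.
Summing: n_T = 2 − X.
With p_i = (n_i/n_T)P, K = p_S / (p_V p_R).
Equating to 0.000624 kPa^-1 and solving on 0 < X < 1: X = 0.122.
Then n_R = 0.878, n_T = 1.88, so y_R = 0.467.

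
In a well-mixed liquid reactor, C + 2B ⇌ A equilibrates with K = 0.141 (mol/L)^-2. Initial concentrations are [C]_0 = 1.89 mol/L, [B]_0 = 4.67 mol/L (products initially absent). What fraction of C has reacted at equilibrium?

X = 0.513

Let X = conversion of C; extent ξ = 1.89·X mol/L.
Concentrations: [C] = 1.89 − 1.89X; [B] = 4.67 − 3.78X; [A] = 1.89X.
K = [A] / ([C] [B]^2).
Setting equal to 0.141 and solving for X on (0,1) gives X = 0.513.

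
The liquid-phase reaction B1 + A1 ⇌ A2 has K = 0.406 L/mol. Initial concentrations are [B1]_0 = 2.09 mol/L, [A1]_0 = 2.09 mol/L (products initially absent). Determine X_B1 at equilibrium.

X = 0.354

Let X = conversion of B1; extent ξ = 2.09·X mol/L.
Concentrations: [B1] = 2.09 − 2.09X; [A1] = 2.09 − 2.09X; [A2] = 2.09X.
K = [A2] / ([B1] [A1]).
Equating to 0.406 L/mol: the physical root is X = 0.354.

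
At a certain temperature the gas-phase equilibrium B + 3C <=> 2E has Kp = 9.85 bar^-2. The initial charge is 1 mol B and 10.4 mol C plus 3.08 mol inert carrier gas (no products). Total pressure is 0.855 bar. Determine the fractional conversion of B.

X = 0.860

Let X = conversion of B (basis 1 mol B); extent of reaction ξ = X.
Species balance: n_B = 1 − X; n_C = 10.4 − 3X; n_E = 2X; n_I = 3.08 (inert).
n_T = Σnᵢ = 14.5 − 2X.
With p_i = (n_i/n_T)P, Kp = p_E^2 / (p_B p_C^3).
Substituting and setting equal to 9.85 bar^-2 gives a polynomial in X; the root in (0,1) is X = 0.860.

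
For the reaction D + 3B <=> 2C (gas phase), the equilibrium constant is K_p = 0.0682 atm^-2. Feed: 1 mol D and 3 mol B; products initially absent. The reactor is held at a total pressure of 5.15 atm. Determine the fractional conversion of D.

X = 0.397

Basis: 1 mol D initially; let X = conversion of D. Extent ξ = X.
At extent ξ: n_D = 1 − X; n_B = 3 − 3X; n_C = 2X.
Summing: n_T = 4 − 2X.
Mole fractions y_i = n_i/n_T; K_p = p_C^2 / (p_D p_B^3) with p_i = y_i·P.
Substituting and setting equal to 0.0682 atm^-2 gives a polynomial in X; the root in (0,1) is X = 0.397.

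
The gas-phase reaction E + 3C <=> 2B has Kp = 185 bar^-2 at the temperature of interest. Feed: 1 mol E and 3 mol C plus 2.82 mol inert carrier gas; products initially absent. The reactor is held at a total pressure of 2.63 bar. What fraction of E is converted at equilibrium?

X = 0.789

Basis: 1 mol E initially; let X = conversion of E. Extent ξ = X.
At extent ξ: n_E = 1 − X; n_C = 3 − 3X; n_B = 2X; n_I = 2.82 (inert).
Total moles n_T = 6.82 − 2X.
With p_i = (n_i/n_T)P, Kp = p_B^2 / (p_E p_C^3).
Setting this equal to 185 bar^-2 and taking the physical root (0 < X < 1) gives X = 0.789.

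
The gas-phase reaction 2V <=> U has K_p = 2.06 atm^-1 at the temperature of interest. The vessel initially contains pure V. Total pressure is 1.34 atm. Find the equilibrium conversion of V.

Let X = conversion of V (basis 1 mol V); extent of reaction ξ = 0.5X.
Moles: n_V = 1 − X; n_U = 0.5X.
Summing: n_T = 1 − 0.5X.
With p_i = (n_i/n_T)P, K_p = p_U / (p_V^2).
Setting this equal to 2.06 atm^-1 and taking the physical root (0 < X < 1) gives X = 0.712.

X = 0.712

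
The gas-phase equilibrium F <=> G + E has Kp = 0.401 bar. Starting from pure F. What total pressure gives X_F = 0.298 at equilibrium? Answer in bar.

Basis: 1 mol F initially; let X = conversion of F. Extent ξ = X.
At extent ξ: n_F = 1 − X; n_G = X; n_E = X.
Summing: n_T = 1 + X.
Kp = p_G p_E / (p_F) with p_i = (n_i/n_T)·P.
At X = 0.298: the mole-fraction product g(X) = Π y_i^ν_i = 0.09746. Since Kp = g(X)·P^{1}, P = (Kp/g)^(1/1) = (0.401/0.09746)^(1/1) = 4.11 bar.

P = 4.11 bar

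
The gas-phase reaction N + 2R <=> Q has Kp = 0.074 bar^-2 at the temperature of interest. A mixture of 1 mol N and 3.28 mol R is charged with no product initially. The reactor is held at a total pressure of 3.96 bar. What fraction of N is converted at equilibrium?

Take 1 mol N as basis and let X be its fractional conversion, so ξ = X.
Mole table: n_N = 1 − X; n_R = 3.28 − 2X; n_Q = X.
Summing: n_T = 4.28 − 2X.
y_i = n_i/n_T, p_i = y_i·P. Kp = p_Q / (p_N p_R^2).
Equating to 0.074 bar^-2 and solving on 0 < X < 1: X = 0.374.

X = 0.374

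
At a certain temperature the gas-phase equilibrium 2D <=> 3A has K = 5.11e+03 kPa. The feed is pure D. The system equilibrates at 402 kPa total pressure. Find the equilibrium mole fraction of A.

Take 1 mol D as basis and let X be its fractional conversion, so ξ = 0.5X.
Mole table: n_D = 1 − X; n_A = 1.5X.
Summing: n_T = 1 + 0.5X.
With p_i = (n_i/n_T)P, K = p_A^3 / (p_D^2).
Equating to 5.11e+03 kPa and solving on 0 < X < 1: X = 0.727.
Then n_A = 1.09, n_T = 1.36, so y_A = 0.799.

y_A = 0.799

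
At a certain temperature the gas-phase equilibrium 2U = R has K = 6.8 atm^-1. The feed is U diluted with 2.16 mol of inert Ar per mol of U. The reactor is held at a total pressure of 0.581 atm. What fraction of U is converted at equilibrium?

X = 0.551

Let X = conversion of U (basis 1 mol U); extent of reaction ξ = 0.5X.
Moles: n_U = 1 − X; n_R = 0.5X; n_I = 2.16 (inert).
Summing: n_T = 3.16 − 0.5X.
Mole fractions y_i = n_i/n_T; K = p_R / (p_U^2) with p_i = y_i·P.
Equating to 6.8 atm^-1 and solving on 0 < X < 1: X = 0.551.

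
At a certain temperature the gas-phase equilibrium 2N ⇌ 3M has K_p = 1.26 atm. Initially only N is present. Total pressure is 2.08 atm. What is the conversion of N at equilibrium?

X = 0.419

Basis: 1 mol N initially; let X = conversion of N. Extent ξ = 0.5X.
Moles: n_N = 1 − X; n_M = 1.5X.
Summing: n_T = 1 + 0.5X.
Mole fractions y_i = n_i/n_T; K_p = p_M^3 / (p_N^2) with p_i = y_i·P.
Substituting and setting equal to 1.26 atm gives a polynomial in X; the root in (0,1) is X = 0.419.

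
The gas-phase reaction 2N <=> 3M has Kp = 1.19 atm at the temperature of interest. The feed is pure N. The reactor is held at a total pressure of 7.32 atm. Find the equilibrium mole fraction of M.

y_M = 0.392

Take 1 mol N as basis and let X be its fractional conversion, so ξ = 0.5X.
Moles: n_N = 1 − X; n_M = 1.5X.
n_T = Σnᵢ = 1 + 0.5X.
With p_i = (n_i/n_T)P, Kp = p_M^3 / (p_N^2).
Substituting and setting equal to 1.19 atm gives a polynomial in X; the root in (0,1) is X = 0.300.
Then n_M = 0.451, n_T = 1.15, so y_M = 0.392.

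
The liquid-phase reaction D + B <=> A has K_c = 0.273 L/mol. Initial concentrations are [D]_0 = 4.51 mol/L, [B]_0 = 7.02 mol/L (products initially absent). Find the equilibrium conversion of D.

X = 0.553

Let X = conversion of D; extent ξ = 4.51·X mol/L.
Concentrations: [D] = 4.51 − 4.51X; [B] = 7.02 − 4.51X; [A] = 4.51X.
K_c = [A] / ([D] [B]).
Equating to 0.273 L/mol: the physical root is X = 0.553.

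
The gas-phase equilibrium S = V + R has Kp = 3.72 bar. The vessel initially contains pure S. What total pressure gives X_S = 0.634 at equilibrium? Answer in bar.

Basis: 1 mol S initially; let X = conversion of S. Extent ξ = X.
Species balance: n_S = 1 − X; n_V = X; n_R = X.
n_T = Σnᵢ = 1 + X.
Kp = p_V p_R / (p_S) with p_i = (n_i/n_T)·P.
At X = 0.634: the mole-fraction product g(X) = Π y_i^ν_i = 0.6721. Since Kp = g(X)·P^{1}, P = (Kp/g)^(1/1) = (3.72/0.6721)^(1/1) = 5.53 bar.

P = 5.53 bar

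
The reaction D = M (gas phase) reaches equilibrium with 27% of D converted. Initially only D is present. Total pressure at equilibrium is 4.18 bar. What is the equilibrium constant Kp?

Basis: 1 mol D initially; let X = conversion of D. Extent ξ = X.
Mole table: n_D = 1 − X; n_M = X.
n_T stays at 1 (no change in mole number).
At X = 0.27: n_D = 0.73, n_M = 0.27, n_T = 1.
p_i = (n_i/n_T)·P. Kp = p_M / (p_D) = 0.37.

Kp = 0.37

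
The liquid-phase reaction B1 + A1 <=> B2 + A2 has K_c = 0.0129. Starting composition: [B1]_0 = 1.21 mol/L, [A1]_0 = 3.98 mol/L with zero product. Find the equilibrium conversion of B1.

X = 0.181

Let X = conversion of B1; extent ξ = 1.21·X mol/L.
Concentrations: [B1] = 1.21 − 1.21X; [A1] = 3.98 − 1.21X; [B2] = 1.21X; [A2] = 1.21X.
K_c = [B2] [A2] / ([B1] [A1]).
Equating to 0.0129: the physical root is X = 0.181.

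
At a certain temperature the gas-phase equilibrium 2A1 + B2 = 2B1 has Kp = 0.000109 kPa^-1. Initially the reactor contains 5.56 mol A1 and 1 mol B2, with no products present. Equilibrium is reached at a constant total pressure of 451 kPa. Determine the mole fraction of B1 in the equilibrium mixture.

y_B1 = 0.064

Take 1 mol B2 as basis and let X be its fractional conversion, so ξ = X.
Species balance: n_A1 = 5.56 − 2X; n_B2 = 1 − X; n_B1 = 2X.
Total moles n_T = 6.56 − X.
Mole fractions y_i = n_i/n_T; Kp = p_B1^2 / (p_A1^2 p_B2) with p_i = y_i·P.
Substituting and setting equal to 0.000109 kPa^-1 gives a polynomial in X; the root in (0,1) is X = 0.202.
Then n_B1 = 0.405, n_T = 6.36, so y_B1 = 0.064.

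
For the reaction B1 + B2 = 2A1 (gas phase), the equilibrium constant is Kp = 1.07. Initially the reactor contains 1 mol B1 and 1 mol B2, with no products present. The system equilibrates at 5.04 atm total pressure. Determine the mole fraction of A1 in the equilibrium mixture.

Basis: 1 mol B1 initially; let X = conversion of B1. Extent ξ = X.
Moles: n_B1 = 1 − X; n_B2 = 1 − X; n_A1 = 2X.
Total moles n_T = 2 (Δν = 0, constant).
With p_i = (n_i/n_T)P, Kp = p_A1^2 / (p_B1 p_B2).
This yields a degree-2 equation in X; solving on (0,1), X = 0.341.
Then n_A1 = 0.682, n_T = 2, so y_A1 = 0.341.

y_A1 = 0.341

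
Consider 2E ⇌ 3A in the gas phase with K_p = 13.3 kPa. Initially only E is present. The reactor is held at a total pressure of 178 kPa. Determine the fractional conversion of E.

Take 1 mol E as basis and let X be its fractional conversion, so ξ = 0.5X.
Species balance: n_E = 1 − X; n_A = 1.5X.
n_T = Σnᵢ = 1 + 0.5X.
Mole fractions y_i = n_i/n_T; K_p = p_A^3 / (p_E^2) with p_i = y_i·P.
Setting this equal to 13.3 kPa and taking the physical root (0 < X < 1) gives X = 0.242.

X = 0.242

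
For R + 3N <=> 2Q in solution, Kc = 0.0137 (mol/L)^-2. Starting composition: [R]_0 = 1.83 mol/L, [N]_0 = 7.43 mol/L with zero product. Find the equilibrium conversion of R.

Let X = conversion of R; extent ξ = 1.83·X mol/L.
Concentrations: [R] = 1.83 − 1.83X; [N] = 7.43 − 5.49X; [Q] = 3.66X.
Kc = [Q]^2 / ([R] [N]^3).
This equals 0.0137 at X = 0.401 (the root in 0 < X < 1).

X = 0.401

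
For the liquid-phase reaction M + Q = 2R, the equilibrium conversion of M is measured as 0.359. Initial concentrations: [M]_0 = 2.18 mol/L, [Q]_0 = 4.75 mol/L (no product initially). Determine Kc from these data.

Let X = conversion of M.
Concentrations: [M] = 2.18 − 2.18X; [Q] = 4.75 − 2.18X; [R] = 4.36X.
At X = 0.359: [M] = 1.4, [Q] = 3.97, [R] = 1.57.
Kc = [R]^2 / ([M] [Q]) = 0.442.

Kc = 0.442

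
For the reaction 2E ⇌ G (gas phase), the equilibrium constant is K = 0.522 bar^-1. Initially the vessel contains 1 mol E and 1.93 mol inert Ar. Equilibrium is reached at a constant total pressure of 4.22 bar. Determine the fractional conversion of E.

X = 0.466

Take 1 mol E as basis and let X be its fractional conversion, so ξ = 0.5X.
Species balance: n_E = 1 − X; n_G = 0.5X; n_I = 1.93 (inert).
Total moles n_T = 2.93 − 0.5X.
With p_i = (n_i/n_T)P, K = p_G / (p_E^2).
This yields a degree-2 equation in X; solving on (0,1), X = 0.466.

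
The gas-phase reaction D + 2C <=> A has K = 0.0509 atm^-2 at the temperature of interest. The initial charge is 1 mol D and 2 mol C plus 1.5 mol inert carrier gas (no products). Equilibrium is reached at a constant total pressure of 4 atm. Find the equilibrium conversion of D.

X = 0.122

Take 1 mol D as basis and let X be its fractional conversion, so ξ = X.
Species balance: n_D = 1 − X; n_C = 2 − 2X; n_A = X; n_I = 1.5 (inert).
Total moles n_T = 4.5 − 2X.
y_i = n_i/n_T, p_i = y_i·P. K = p_A / (p_D p_C^2).
This yields a degree-3 equation in X; solving on (0,1), X = 0.122.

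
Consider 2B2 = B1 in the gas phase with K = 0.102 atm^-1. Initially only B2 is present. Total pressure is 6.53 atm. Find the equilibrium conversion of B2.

X = 0.478

Basis: 1 mol B2 initially; let X = conversion of B2. Extent ξ = 0.5X.
Moles: n_B2 = 1 − X; n_B1 = 0.5X.
Total moles n_T = 1 − 0.5X.
With p_i = (n_i/n_T)P, K = p_B1 / (p_B2^2).
Equating to 0.102 atm^-1 and solving on 0 < X < 1: X = 0.478.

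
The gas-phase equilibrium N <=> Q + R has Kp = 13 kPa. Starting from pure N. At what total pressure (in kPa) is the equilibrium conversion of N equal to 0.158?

P = 508 kPa

Take 1 mol N as basis and let X be its fractional conversion, so ξ = X.
Moles: n_N = 1 − X; n_Q = X; n_R = X.
Total moles n_T = 1 + X.
Kp = p_Q p_R / (p_N) with p_i = (n_i/n_T)·P.
At X = 0.158: the mole-fraction product g(X) = Π y_i^ν_i = 0.0256. Since Kp = g(X)·P^{1}, P = (Kp/g)^(1/1) = (13/0.0256)^(1/1) = 508 kPa.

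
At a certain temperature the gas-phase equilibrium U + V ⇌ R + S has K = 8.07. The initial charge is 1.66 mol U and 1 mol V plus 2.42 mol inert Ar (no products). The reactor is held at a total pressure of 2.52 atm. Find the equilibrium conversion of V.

X = 0.878

Let X = conversion of V (basis 1 mol V); extent of reaction ξ = X.
Species balance: n_U = 1.66 − X; n_V = 1 − X; n_R = X; n_S = X; n_I = 2.42 (inert).
Since Δν = 0, n_T = 5.08 throughout.
Mole fractions y_i = n_i/n_T; K = p_R p_S / (p_U p_V) with p_i = y_i·P.
This yields a degree-2 equation in X; solving on (0,1), X = 0.878.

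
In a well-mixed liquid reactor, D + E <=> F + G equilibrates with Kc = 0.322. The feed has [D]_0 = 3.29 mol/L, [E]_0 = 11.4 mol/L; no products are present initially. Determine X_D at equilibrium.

X = 0.604

Let X = conversion of D; extent ξ = 3.29·X mol/L.
Concentrations: [D] = 3.29 − 3.29X; [E] = 11.4 − 3.29X; [F] = 3.29X; [G] = 3.29X.
Kc = [F] [G] / ([D] [E]).
Setting equal to 0.322 and solving for X on (0,1) gives X = 0.604.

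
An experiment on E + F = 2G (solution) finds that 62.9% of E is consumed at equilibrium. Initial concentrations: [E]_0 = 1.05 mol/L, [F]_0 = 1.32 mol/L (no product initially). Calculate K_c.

K_c = 6.79

Let X = conversion of E.
Concentrations: [E] = 1.05 − 1.05X; [F] = 1.32 − 1.05X; [G] = 2.1X.
At X = 0.629: [E] = 0.39, [F] = 0.66, [G] = 1.32.
K_c = [G]^2 / ([E] [F]) = 6.79.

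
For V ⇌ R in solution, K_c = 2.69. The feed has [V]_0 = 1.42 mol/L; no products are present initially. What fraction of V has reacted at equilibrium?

Let X = conversion of V; extent ξ = 1.42·X mol/L.
Concentrations: [V] = 1.42 − 1.42X; [R] = 1.42X.
K_c = [R] / ([V]).
Setting equal to 2.69 and solving for X on (0,1) gives X = 0.729.

X = 0.729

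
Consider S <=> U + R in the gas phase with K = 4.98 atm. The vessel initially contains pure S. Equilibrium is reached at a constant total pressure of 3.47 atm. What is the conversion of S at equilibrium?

X = 0.768

Basis: 1 mol S initially; let X = conversion of S. Extent ξ = X.
Moles: n_S = 1 − X; n_U = X; n_R = X.
Total moles n_T = 1 + X.
Mole fractions y_i = n_i/n_T; K = p_U p_R / (p_S) with p_i = y_i·P.
Equating to 4.98 atm and solving on 0 < X < 1: X = 0.768.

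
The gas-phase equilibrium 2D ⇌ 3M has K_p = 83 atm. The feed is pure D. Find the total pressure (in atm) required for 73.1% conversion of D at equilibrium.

Basis: 1 mol D initially; let X = conversion of D. Extent ξ = 0.5X.
Species balance: n_D = 1 − X; n_M = 1.5X.
Summing: n_T = 1 + 0.5X.
K_p = p_M^3 / (p_D^2) with p_i = (n_i/n_T)·P.
At X = 0.731: the mole-fraction product g(X) = Π y_i^ν_i = 13.34. Since K_p = g(X)·P^{1}, P = (K_p/g)^(1/1) = (83/13.34)^(1/1) = 6.22 atm.

P = 6.22 atm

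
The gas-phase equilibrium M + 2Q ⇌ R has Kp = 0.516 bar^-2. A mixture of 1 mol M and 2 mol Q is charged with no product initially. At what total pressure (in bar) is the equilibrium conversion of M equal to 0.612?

P = 4 bar

Basis: 1 mol M initially; let X = conversion of M. Extent ξ = X.
Moles: n_M = 1 − X; n_Q = 2 − 2X; n_R = X.
Total moles n_T = 3 − 2X.
Kp = p_R / (p_M p_Q^2) with p_i = (n_i/n_T)·P.
At X = 0.612: the mole-fraction product g(X) = Π y_i^ν_i = 8.262. Since Kp = g(X)·P^{-2}, P = (g/Kp)^(1/2) = (8.262/0.516)^(1/2) = 4 bar.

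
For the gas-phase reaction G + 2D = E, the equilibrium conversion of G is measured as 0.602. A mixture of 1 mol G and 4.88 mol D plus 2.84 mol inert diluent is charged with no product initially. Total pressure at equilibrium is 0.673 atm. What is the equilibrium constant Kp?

Kp = 14 atm^-2

Let X = conversion of G (basis 1 mol G); extent of reaction ξ = X.
Mole table: n_G = 1 − X; n_D = 4.88 − 2X; n_E = X; n_I = 2.84 (inert).
Summing: n_T = 8.72 − 2X.
At X = 0.602: n_G = 0.398, n_D = 3.68, n_E = 0.602, n_T = 7.52.
p_i = (n_i/n_T)·P. Kp = p_E / (p_G p_D^2) = 14 atm^-2.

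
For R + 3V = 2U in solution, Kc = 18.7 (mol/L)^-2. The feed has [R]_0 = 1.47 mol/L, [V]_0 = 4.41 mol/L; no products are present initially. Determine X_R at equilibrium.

Let X = conversion of R; extent ξ = 1.47·X mol/L.
Concentrations: [R] = 1.47 − 1.47X; [V] = 4.41 − 4.41X; [U] = 2.94X.
Kc = [U]^2 / ([R] [V]^3).
Solving Kc = 18.7 for X ∈ (0,1): X = 0.782.

X = 0.782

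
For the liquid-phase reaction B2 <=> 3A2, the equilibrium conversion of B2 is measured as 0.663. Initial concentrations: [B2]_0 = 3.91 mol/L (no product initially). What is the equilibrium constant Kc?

Let X = conversion of B2.
Concentrations: [B2] = 3.91 − 3.91X; [A2] = 11.7X.
At X = 0.663: [B2] = 1.32, [A2] = 7.78.
Kc = [A2]^3 / ([B2]) = 357 (mol/L)^2.

Kc = 357 (mol/L)^2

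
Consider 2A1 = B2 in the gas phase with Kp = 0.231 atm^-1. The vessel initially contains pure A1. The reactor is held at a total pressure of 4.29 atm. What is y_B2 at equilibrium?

y_B2 = 0.380

Take 1 mol A1 as basis and let X be its fractional conversion, so ξ = 0.5X.
Species balance: n_A1 = 1 − X; n_B2 = 0.5X.
Total moles n_T = 1 − 0.5X.
Mole fractions y_i = n_i/n_T; Kp = p_B2 / (p_A1^2) with p_i = y_i·P.
Equating to 0.231 atm^-1 and solving on 0 < X < 1: X = 0.551.
Then n_B2 = 0.276, n_T = 0.724, so y_B2 = 0.380.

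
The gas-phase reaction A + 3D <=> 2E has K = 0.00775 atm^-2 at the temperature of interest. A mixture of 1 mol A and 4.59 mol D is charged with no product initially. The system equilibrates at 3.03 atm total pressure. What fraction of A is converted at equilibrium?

X = 0.187

Basis: 1 mol A initially; let X = conversion of A. Extent ξ = X.
Mole table: n_A = 1 − X; n_D = 4.59 − 3X; n_E = 2X.
n_T = Σnᵢ = 5.59 − 2X.
With p_i = (n_i/n_T)P, K = p_E^2 / (p_A p_D^3).
Equating to 0.00775 atm^-2 and solving on 0 < X < 1: X = 0.187.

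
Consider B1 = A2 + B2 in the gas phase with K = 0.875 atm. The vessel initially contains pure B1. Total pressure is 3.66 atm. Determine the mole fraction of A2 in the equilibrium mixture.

Let X = conversion of B1 (basis 1 mol B1); extent of reaction ξ = X.
Moles: n_B1 = 1 − X; n_A2 = X; n_B2 = X.
n_T = Σnᵢ = 1 + X.
Mole fractions y_i = n_i/n_T; K = p_A2 p_B2 / (p_B1) with p_i = y_i·P.
This yields a degree-2 equation in X; solving on (0,1), X = 0.439.
Then n_A2 = 0.439, n_T = 1.44, so y_A2 = 0.305.

y_A2 = 0.305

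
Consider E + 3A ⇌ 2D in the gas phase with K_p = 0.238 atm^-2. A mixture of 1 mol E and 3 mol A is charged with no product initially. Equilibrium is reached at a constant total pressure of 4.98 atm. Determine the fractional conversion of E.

X = 0.509

Let X = conversion of E (basis 1 mol E); extent of reaction ξ = X.
At extent ξ: n_E = 1 − X; n_A = 3 − 3X; n_D = 2X.
Summing: n_T = 4 − 2X.
Mole fractions y_i = n_i/n_T; K_p = p_D^2 / (p_E p_A^3) with p_i = y_i·P.
Substituting and setting equal to 0.238 atm^-2 gives a polynomial in X; the root in (0,1) is X = 0.509.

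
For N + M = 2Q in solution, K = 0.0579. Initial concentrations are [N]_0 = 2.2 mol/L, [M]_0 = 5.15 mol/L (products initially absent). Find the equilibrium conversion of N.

X = 0.163

Let X = conversion of N; extent ξ = 2.2·X mol/L.
Concentrations: [N] = 2.2 − 2.2X; [M] = 5.15 − 2.2X; [Q] = 4.4X.
K = [Q]^2 / ([N] [M]).
Solving K = 0.0579 for X ∈ (0,1): X = 0.163.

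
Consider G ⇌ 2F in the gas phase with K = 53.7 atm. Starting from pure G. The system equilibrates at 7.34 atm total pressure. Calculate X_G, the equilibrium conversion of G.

X = 0.804

Take 1 mol G as basis and let X be its fractional conversion, so ξ = X.
Moles: n_G = 1 − X; n_F = 2X.
Summing: n_T = 1 + X.
y_i = n_i/n_T, p_i = y_i·P. K = p_F^2 / (p_G).
Setting this equal to 53.7 atm and taking the physical root (0 < X < 1) gives X = 0.804.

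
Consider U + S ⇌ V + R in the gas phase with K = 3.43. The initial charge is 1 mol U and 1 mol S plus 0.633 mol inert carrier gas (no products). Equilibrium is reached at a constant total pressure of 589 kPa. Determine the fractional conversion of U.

Let X = conversion of U (basis 1 mol U); extent of reaction ξ = X.
Species balance: n_U = 1 − X; n_S = 1 − X; n_V = X; n_R = X; n_I = 0.633 (inert).
Since Δν = 0, n_T = 2.63 throughout.
Mole fractions y_i = n_i/n_T; K = p_V p_R / (p_U p_S) with p_i = y_i·P.
Equating to 3.43 and solving on 0 < X < 1: X = 0.649.

X = 0.649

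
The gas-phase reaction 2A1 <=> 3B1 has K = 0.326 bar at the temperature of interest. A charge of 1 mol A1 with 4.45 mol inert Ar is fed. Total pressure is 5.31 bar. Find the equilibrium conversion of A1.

X = 0.351

Let X = conversion of A1 (basis 1 mol A1); extent of reaction ξ = 0.5X.
Mole table: n_A1 = 1 − X; n_B1 = 1.5X; n_I = 4.45 (inert).
n_T = Σnᵢ = 5.45 + 0.5X.
With p_i = (n_i/n_T)P, K = p_B1^3 / (p_A1^2).
This yields a degree-3 equation in X; solving on (0,1), X = 0.351.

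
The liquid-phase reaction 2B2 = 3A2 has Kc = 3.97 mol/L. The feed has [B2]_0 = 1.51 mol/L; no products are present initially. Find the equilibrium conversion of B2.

X = 0.545

Let X = conversion of B2; extent ξ = 1.51X/2 mol/L.
Concentrations: [B2] = 1.51 − 1.51X; [A2] = 2.27X.
Kc = [A2]^3 / ([B2]^2).
Solving Kc = 3.97 for X ∈ (0,1): X = 0.545.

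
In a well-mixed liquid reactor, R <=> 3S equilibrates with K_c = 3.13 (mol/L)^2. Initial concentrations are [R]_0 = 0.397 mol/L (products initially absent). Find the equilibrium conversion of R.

X = 0.641

Let X = conversion of R; extent ξ = 0.397·X mol/L.
Concentrations: [R] = 0.397 − 0.397X; [S] = 1.19X.
K_c = [S]^3 / ([R]).
This equals 3.13 at X = 0.641 (the root in 0 < X < 1).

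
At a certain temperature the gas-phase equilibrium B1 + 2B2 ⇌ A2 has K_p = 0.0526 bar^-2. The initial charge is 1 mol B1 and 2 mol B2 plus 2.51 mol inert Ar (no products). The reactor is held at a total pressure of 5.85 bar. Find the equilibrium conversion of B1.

Let X = conversion of B1 (basis 1 mol B1); extent of reaction ξ = X.
Moles: n_B1 = 1 − X; n_B2 = 2 − 2X; n_A2 = X; n_I = 2.51 (inert).
n_T = Σnᵢ = 5.51 − 2X.
With p_i = (n_i/n_T)P, K_p = p_A2 / (p_B1 p_B2^2).
Equating to 0.0526 bar^-2 and solving on 0 < X < 1: X = 0.159.

X = 0.159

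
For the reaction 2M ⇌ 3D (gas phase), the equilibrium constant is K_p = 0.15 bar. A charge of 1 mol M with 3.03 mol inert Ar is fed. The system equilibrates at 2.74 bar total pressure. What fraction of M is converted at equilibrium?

Let X = conversion of M (basis 1 mol M); extent of reaction ξ = 0.5X.
Species balance: n_M = 1 − X; n_D = 1.5X; n_I = 3.03 (inert).
n_T = Σnᵢ = 4.03 + 0.5X.
y_i = n_i/n_T, p_i = y_i·P. K_p = p_D^3 / (p_M^2).
Substituting and setting equal to 0.15 bar gives a polynomial in X; the root in (0,1) is X = 0.317.

X = 0.317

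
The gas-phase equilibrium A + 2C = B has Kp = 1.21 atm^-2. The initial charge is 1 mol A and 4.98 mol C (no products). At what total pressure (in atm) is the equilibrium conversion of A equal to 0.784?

Basis: 1 mol A initially; let X = conversion of A. Extent ξ = X.
Mole table: n_A = 1 − X; n_C = 4.98 − 2X; n_B = X.
Total moles n_T = 5.98 − 2X.
Kp = p_B / (p_A p_C^2) with p_i = (n_i/n_T)·P.
At X = 0.784: the mole-fraction product g(X) = Π y_i^ν_i = 6.069. Since Kp = g(X)·P^{-2}, P = (g/Kp)^(1/2) = (6.069/1.21)^(1/2) = 2.24 atm.

P = 2.24 atm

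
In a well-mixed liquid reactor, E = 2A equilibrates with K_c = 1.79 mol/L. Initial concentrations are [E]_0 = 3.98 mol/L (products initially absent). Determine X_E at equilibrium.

X = 0.284

Let X = conversion of E; extent ξ = 3.98·X mol/L.
Concentrations: [E] = 3.98 − 3.98X; [A] = 7.96X.
K_c = [A]^2 / ([E]).
Equating to 1.79 mol/L: the physical root is X = 0.284.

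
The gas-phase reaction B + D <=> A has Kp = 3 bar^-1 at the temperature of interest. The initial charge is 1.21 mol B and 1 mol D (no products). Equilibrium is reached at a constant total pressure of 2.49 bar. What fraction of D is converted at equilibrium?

X = 0.713

Let X = conversion of D (basis 1 mol D); extent of reaction ξ = X.
At extent ξ: n_B = 1.21 − X; n_D = 1 − X; n_A = X.
Total moles n_T = 2.21 − X.
Mole fractions y_i = n_i/n_T; Kp = p_A / (p_B p_D) with p_i = y_i·P.
This yields a degree-2 equation in X; solving on (0,1), X = 0.713.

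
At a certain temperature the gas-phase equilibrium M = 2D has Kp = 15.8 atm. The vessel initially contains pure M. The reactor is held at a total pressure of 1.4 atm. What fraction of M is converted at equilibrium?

Take 1 mol M as basis and let X be its fractional conversion, so ξ = X.
Species balance: n_M = 1 − X; n_D = 2X.
Total moles n_T = 1 + X.
Mole fractions y_i = n_i/n_T; Kp = p_D^2 / (p_M) with p_i = y_i·P.
This yields a degree-2 equation in X; solving on (0,1), X = 0.859.

X = 0.859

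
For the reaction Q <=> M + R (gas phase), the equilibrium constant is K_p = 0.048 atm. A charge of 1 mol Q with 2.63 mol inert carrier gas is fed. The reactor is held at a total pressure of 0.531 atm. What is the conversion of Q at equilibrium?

X = 0.450

Let X = conversion of Q (basis 1 mol Q); extent of reaction ξ = X.
Mole table: n_Q = 1 − X; n_M = X; n_R = X; n_I = 2.63 (inert).
Total moles n_T = 3.63 + X.
y_i = n_i/n_T, p_i = y_i·P. K_p = p_M p_R / (p_Q).
Equating to 0.048 atm and solving on 0 < X < 1: X = 0.450.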